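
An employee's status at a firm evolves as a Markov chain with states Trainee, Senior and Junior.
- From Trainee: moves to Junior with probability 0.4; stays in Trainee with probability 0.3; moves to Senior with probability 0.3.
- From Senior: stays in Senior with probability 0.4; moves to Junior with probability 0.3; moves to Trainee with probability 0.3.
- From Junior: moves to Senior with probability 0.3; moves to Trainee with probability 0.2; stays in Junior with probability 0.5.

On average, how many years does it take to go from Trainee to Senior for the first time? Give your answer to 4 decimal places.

3.3333

Let t(s) be the expected number of years to first reach Senior from state s, with t(Senior) = 0. Conditioning on the first year:
t(Trainee) = 1 + 0.3·t(Trainee) + 0.4·t(Junior)
t(Junior) = 1 + 0.2·t(Trainee) + 0.5·t(Junior)
Solving: t(Trainee) = 3.3333, t(Junior) = 3.3333.
Expected years from Trainee to Senior: 3.3333.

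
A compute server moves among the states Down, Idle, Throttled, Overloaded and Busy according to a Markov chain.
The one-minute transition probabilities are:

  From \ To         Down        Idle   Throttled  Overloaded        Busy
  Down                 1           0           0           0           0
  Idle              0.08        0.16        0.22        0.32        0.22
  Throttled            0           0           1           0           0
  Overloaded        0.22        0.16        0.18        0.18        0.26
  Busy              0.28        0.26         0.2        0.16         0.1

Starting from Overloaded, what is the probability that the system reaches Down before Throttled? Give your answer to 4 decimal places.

0.5200

Let h(s) be the probability of absorption at Down starting from transient state s. Then h(Down) = 1 and h(Throttled) = 0. By first-step analysis:
h(Idle) = 0.08·1 + 0.16·h(Idle) + 0.22·0 + 0.32·h(Overloaded) + 0.22·h(Busy)
h(Overloaded) = 0.22·1 + 0.16·h(Idle) + 0.18·0 + 0.18·h(Overloaded) + 0.26·h(Busy)
h(Busy) = 0.28·1 + 0.26·h(Idle) + 0.2·0 + 0.16·h(Overloaded) + 0.1·h(Busy)
Solving: h(Idle) = 0.4317, h(Overloaded) = 0.5200, h(Busy) = 0.5283.
Starting from Overloaded, the probability is 0.5200.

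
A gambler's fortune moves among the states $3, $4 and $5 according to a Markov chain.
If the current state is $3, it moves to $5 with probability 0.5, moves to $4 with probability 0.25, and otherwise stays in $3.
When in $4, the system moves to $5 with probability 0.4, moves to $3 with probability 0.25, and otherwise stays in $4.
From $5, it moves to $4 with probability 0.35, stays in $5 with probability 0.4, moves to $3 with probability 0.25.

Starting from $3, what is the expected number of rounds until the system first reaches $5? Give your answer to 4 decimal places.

Let t(s) be the expected number of rounds to first reach $5 from state s, with t($5) = 0. Conditioning on the first round:
t($3) = 1 + 0.25·t($3) + 0.25·t($4)
t($4) = 1 + 0.25·t($3) + 0.35·t($4)
Solving: t($3) = 2.1176, t($4) = 2.3529.
Expected rounds from $3 to $5: 2.1176.

2.1176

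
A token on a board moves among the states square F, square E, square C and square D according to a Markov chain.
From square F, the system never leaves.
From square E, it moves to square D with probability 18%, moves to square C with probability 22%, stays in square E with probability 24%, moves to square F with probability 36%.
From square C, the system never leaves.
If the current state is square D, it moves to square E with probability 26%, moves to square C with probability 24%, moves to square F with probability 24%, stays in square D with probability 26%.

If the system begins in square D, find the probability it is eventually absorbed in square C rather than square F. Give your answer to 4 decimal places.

Let h(s) be the probability of absorption at square C starting from transient state s. Then h(square C) = 1 and h(square F) = 0. By first-step analysis:
h(square E) = 0.36·0 + 0.24·h(square E) + 0.22·1 + 0.18·h(square D)
h(square D) = 0.24·0 + 0.26·h(square E) + 0.24·1 + 0.26·h(square D)
Solving: h(square E) = 0.3995, h(square D) = 0.4647.
Starting from square D, the probability is 0.4647.

0.4647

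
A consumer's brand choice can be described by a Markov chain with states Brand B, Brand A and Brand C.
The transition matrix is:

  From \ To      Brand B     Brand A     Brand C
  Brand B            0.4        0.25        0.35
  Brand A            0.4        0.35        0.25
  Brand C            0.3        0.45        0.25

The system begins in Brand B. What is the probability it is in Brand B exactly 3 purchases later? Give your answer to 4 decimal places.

0.3710

Propagate the distribution vector 3 purchases from Brand B.
After 0 purchases: (1.0000, 0.0000, 0.0000)
After 1 purchase: (0.4000, 0.2500, 0.3500)
After 2 purchases: (0.3650, 0.3450, 0.2900)
After 3 purchases: (0.3710, 0.3425, 0.2865)
P(in Brand B after 3 purchases) = 0.3710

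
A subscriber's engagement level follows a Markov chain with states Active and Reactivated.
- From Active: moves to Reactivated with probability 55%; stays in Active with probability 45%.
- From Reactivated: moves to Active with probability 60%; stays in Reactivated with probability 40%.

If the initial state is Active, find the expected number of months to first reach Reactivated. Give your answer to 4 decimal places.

1.8182

Let t(s) be the expected number of months to first reach Reactivated from state s, with t(Reactivated) = 0. Conditioning on the first month:
t(Active) = 1 + 0.45·t(Active)
Solving: t(Active) = 1.8182.
Expected months from Active to Reactivated: 1.8182.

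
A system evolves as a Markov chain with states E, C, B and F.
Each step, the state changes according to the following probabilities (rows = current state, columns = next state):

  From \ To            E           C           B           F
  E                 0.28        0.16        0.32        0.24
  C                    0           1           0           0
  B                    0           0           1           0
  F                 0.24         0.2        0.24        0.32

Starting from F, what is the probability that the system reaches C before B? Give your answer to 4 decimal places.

Let h(s) be the probability of absorption at C starting from transient state s. Then h(C) = 1 and h(B) = 0. By first-step analysis:
h(E) = 0.28·h(E) + 0.16·1 + 0.32·0 + 0.24·h(F)
h(F) = 0.24·h(E) + 0.2·1 + 0.24·0 + 0.32·h(F)
Solving: h(E) = 0.3630, h(F) = 0.4222.
Starting from F, the probability is 0.4222.

0.4222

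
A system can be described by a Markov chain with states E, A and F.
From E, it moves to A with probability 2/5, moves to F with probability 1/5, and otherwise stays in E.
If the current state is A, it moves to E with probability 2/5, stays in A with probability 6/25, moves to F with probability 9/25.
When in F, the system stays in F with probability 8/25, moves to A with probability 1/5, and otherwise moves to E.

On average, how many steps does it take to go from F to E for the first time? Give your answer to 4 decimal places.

Let t(s) be the expected number of steps to first reach E from state s, with t(E) = 0. Conditioning on the first step:
t(A) = 1 + 0.24·t(A) + 0.36·t(F)
t(F) = 1 + 0.2·t(A) + 0.32·t(F)
Solving: t(A) = 2.3381, t(F) = 2.1583.
Expected steps from F to E: 2.1583.

2.1583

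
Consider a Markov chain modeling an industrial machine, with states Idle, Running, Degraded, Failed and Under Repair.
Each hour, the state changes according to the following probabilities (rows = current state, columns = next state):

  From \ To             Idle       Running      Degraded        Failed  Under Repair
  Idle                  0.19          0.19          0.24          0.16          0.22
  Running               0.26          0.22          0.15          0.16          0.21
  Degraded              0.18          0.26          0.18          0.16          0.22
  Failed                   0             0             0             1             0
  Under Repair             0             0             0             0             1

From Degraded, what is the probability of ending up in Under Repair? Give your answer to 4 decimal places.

Let h(s) be the probability of absorption at Under Repair starting from transient state s. Then h(Under Repair) = 1 and h(Failed) = 0. By first-step analysis:
h(Idle) = 0.19·h(Idle) + 0.19·h(Running) + 0.24·h(Degraded) + 0.16·0 + 0.22·1
h(Running) = 0.26·h(Idle) + 0.22·h(Running) + 0.15·h(Degraded) + 0.16·0 + 0.21·1
h(Degraded) = 0.18·h(Idle) + 0.26·h(Running) + 0.18·h(Degraded) + 0.16·0 + 0.22·1
Solving: h(Idle) = 0.5766, h(Running) = 0.5723, h(Degraded) = 0.5763.
Starting from Degraded, the probability is 0.5763.

0.5763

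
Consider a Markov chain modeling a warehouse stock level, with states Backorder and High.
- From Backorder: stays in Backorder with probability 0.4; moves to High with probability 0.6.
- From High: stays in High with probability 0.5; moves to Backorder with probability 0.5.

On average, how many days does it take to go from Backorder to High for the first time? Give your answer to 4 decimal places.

Let t(s) be the expected number of days to first reach High from state s, with t(High) = 0. Conditioning on the first day:
t(Backorder) = 1 + 0.4·t(Backorder)
Solving: t(Backorder) = 1.6667.
Expected days from Backorder to High: 1.6667.

1.6667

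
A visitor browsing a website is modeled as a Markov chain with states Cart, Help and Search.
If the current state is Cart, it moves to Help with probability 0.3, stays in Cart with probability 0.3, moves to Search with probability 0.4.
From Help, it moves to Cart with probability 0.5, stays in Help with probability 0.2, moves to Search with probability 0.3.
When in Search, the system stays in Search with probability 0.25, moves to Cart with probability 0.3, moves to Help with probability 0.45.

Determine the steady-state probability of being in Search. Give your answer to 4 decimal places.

Let the stationary distribution be π with π = πP and π_1 + π_2 + π_3 = 1.
π_1 = 0.3·π_1 + 0.5·π_2 + 0.3·π_3
π_2 = 0.3·π_1 + 0.2·π_2 + 0.45·π_3
Solving with the normalization constraint gives π = (0.3633, 0.3164, 0.3203).
So the stationary probability of Search is 0.3203.

0.3203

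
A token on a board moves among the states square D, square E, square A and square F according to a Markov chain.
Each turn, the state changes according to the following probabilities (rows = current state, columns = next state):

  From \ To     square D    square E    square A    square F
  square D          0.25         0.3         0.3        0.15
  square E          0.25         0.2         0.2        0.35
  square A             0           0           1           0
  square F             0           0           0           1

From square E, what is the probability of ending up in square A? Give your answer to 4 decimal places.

0.4286

Let h(s) be the probability of absorption at square A starting from transient state s. Then h(square A) = 1 and h(square F) = 0. By first-step analysis:
h(square D) = 0.25·h(square D) + 0.3·h(square E) + 0.3·1 + 0.15·0
h(square E) = 0.25·h(square D) + 0.2·h(square E) + 0.2·1 + 0.35·0
Solving: h(square D) = 0.5714, h(square E) = 0.4286.
Starting from square E, the probability is 0.4286.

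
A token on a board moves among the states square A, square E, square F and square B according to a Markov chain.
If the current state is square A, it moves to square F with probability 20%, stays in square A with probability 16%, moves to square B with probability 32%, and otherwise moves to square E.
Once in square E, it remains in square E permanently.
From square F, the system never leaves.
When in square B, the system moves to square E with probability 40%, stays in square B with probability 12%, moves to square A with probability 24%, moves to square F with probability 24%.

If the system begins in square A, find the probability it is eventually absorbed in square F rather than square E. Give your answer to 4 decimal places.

Let h(s) be the probability of absorption at square F starting from transient state s. Then h(square F) = 1 and h(square E) = 0. By first-step analysis:
h(square A) = 0.16·h(square A) + 0.32·0 + 0.2·1 + 0.32·h(square B)
h(square B) = 0.24·h(square A) + 0.4·0 + 0.24·1 + 0.12·h(square B)
Solving: h(square A) = 0.3816, h(square B) = 0.3768.
Starting from square A, the probability is 0.3816.

0.3816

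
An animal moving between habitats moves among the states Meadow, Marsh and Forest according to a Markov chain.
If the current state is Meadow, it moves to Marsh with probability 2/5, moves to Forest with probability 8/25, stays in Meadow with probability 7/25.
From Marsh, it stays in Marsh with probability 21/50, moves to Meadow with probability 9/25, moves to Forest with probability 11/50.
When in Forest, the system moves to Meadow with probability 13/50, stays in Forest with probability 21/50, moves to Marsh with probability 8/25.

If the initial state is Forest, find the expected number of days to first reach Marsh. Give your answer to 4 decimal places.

2.9306

Let t(s) be the expected number of days to first reach Marsh from state s, with t(Marsh) = 0. Conditioning on the first day:
t(Meadow) = 1 + 0.28·t(Meadow) + 0.32·t(Forest)
t(Forest) = 1 + 0.26·t(Meadow) + 0.42·t(Forest)
Solving: t(Meadow) = 2.6914, t(Forest) = 2.9306.
Expected days from Forest to Marsh: 2.9306.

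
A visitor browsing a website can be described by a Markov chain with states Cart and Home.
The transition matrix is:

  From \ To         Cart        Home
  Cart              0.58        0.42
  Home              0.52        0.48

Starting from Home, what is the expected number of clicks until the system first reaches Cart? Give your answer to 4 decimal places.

1.9231

Let t(s) be the expected number of clicks to first reach Cart from state s, with t(Cart) = 0. Conditioning on the first click:
t(Home) = 1 + 0.48·t(Home)
Solving: t(Home) = 1.9231.
Expected clicks from Home to Cart: 1.9231.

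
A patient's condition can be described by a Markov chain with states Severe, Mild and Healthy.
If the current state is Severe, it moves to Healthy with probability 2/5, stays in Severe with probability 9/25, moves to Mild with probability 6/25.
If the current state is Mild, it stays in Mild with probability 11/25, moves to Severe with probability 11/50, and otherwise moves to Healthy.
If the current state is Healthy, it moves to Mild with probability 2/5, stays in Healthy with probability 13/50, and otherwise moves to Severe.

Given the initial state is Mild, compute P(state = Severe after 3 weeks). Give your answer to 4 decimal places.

0.2999

Propagate the distribution vector 3 weeks from Mild.
After 0 weeks: (0.0000, 1.0000, 0.0000)
After 1 week: (0.2200, 0.4400, 0.3400)
After 2 weeks: (0.2916, 0.3824, 0.3260)
After 3 weeks: (0.2999, 0.3686, 0.3314)
P(in Severe after 3 weeks) = 0.2999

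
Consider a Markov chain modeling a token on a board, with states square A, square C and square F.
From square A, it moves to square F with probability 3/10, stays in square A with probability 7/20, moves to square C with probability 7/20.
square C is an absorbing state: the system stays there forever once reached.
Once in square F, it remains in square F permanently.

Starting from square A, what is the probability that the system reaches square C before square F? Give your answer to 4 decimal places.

Let h(s) be the probability of absorption at square C starting from transient state s. Then h(square C) = 1 and h(square F) = 0. By first-step analysis:
h(square A) = 0.35·h(square A) + 0.35·1 + 0.3·0
Solving: h(square A) = 0.5385.
Starting from square A, the probability is 0.5385.

0.5385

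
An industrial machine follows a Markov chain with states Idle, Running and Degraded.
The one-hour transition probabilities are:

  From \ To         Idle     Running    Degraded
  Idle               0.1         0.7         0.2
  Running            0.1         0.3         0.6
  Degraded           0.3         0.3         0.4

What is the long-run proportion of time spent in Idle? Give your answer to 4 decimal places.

Let the stationary distribution be π with π = πP and π_1 + π_2 + π_3 = 1.
π_1 = 0.1·π_1 + 0.1·π_2 + 0.3·π_3
π_2 = 0.7·π_1 + 0.3·π_2 + 0.3·π_3
Solving with the normalization constraint gives π = (0.1875, 0.3750, 0.4375).
So the stationary probability of Idle is 0.1875.

0.1875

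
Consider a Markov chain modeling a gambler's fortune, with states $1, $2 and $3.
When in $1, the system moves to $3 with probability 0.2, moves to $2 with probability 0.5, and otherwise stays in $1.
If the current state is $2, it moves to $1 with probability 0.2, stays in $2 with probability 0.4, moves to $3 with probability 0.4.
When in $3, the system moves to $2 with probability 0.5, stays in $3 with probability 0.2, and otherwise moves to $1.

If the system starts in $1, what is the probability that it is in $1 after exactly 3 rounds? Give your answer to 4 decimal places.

Propagate the distribution vector 3 rounds from $1.
After 0 rounds: (1.0000, 0.0000, 0.0000)
After 1 round: (0.3000, 0.5000, 0.2000)
After 2 rounds: (0.2500, 0.4500, 0.3000)
After 3 rounds: (0.2550, 0.4550, 0.2900)
P(in $1 after 3 rounds) = 0.2550

0.2550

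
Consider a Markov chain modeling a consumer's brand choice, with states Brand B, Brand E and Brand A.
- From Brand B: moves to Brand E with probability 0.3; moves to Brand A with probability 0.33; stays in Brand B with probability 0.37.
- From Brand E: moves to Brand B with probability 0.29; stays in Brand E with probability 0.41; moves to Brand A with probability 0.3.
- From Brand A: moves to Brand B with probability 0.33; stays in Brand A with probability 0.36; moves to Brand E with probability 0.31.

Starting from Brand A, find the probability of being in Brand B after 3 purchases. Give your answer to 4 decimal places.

0.3297

Propagate the distribution vector 3 purchases from Brand A.
After 0 purchases: (0.0000, 0.0000, 1.0000)
After 1 purchase: (0.3300, 0.3100, 0.3600)
After 2 purchases: (0.3308, 0.3377, 0.3315)
After 3 purchases: (0.3297, 0.3405, 0.3298)
P(in Brand B after 3 purchases) = 0.3297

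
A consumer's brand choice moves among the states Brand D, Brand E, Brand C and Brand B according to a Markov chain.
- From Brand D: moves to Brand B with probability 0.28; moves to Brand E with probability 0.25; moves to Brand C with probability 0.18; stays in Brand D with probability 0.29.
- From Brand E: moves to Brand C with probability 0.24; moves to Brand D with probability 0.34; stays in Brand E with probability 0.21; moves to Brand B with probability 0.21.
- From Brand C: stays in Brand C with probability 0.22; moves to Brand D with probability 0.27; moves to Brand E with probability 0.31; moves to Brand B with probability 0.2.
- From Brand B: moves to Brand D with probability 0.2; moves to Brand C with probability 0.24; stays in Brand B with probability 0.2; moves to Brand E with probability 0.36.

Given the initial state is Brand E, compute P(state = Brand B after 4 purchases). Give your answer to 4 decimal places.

Propagate the distribution vector 4 purchases from Brand E.
After 0 purchases: (0.0000, 1.0000, 0.0000, 0.0000)
After 1 purchase: (0.3400, 0.2100, 0.2400, 0.2100)
After 2 purchases: (0.2768, 0.2791, 0.2148, 0.2293)
After 3 purchases: (0.2790, 0.2769, 0.2191, 0.2249)
After 4 purchases: (0.2792, 0.2768, 0.2189, 0.2251)
P(in Brand B after 4 purchases) = 0.2251

0.2251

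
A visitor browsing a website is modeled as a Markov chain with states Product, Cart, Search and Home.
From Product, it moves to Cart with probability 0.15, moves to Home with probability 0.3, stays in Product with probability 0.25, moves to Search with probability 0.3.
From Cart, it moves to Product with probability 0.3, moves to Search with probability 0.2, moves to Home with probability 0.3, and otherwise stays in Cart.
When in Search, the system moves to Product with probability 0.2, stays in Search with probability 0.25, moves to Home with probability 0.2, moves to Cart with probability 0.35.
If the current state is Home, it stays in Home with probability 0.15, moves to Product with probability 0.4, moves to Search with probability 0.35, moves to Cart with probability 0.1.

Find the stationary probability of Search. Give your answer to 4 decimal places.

0.2776

Let the stationary distribution be π with π = πP and π_1 + π_2 + π_3 + π_4 = 1.
π_1 = 0.25·π_1 + 0.3·π_2 + 0.2·π_3 + 0.4·π_4
π_2 = 0.15·π_1 + 0.2·π_2 + 0.35·π_3 + 0.1·π_4
π_3 = 0.3·π_1 + 0.2·π_2 + 0.25·π_3 + 0.35·π_4
Solving with the normalization constraint gives π = (0.2818, 0.2039, 0.2776, 0.2367).
So the stationary probability of Search is 0.2776.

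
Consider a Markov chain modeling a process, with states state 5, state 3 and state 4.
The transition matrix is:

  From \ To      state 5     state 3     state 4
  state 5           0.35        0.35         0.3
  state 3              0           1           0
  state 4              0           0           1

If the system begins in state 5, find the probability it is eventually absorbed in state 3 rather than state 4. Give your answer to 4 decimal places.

Let h(s) be the probability of absorption at state 3 starting from transient state s. Then h(state 3) = 1 and h(state 4) = 0. By first-step analysis:
h(state 5) = 0.35·h(state 5) + 0.35·1 + 0.3·0
Solving: h(state 5) = 0.5385.
Starting from state 5, the probability is 0.5385.

0.5385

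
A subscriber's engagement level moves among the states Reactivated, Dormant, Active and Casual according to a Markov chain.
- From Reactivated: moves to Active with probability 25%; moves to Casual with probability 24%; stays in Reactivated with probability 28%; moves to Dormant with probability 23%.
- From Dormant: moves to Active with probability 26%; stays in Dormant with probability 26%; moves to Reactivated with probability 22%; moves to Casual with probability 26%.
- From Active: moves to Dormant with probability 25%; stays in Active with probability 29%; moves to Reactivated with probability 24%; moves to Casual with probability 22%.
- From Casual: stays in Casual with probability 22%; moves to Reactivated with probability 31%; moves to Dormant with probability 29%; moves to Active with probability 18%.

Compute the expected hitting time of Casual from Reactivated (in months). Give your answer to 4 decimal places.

4.1738

Let t(s) be the expected number of months to first reach Casual from state s, with t(Casual) = 0. Conditioning on the first month:
t(Reactivated) = 1 + 0.28·t(Reactivated) + 0.23·t(Dormant) + 0.25·t(Active)
t(Dormant) = 1 + 0.22·t(Reactivated) + 0.26·t(Dormant) + 0.26·t(Active)
t(Active) = 1 + 0.24·t(Reactivated) + 0.25·t(Dormant) + 0.29·t(Active)
Solving: t(Reactivated) = 4.1738, t(Dormant) = 4.0886, t(Active) = 4.2589.
Expected months from Reactivated to Casual: 4.1738.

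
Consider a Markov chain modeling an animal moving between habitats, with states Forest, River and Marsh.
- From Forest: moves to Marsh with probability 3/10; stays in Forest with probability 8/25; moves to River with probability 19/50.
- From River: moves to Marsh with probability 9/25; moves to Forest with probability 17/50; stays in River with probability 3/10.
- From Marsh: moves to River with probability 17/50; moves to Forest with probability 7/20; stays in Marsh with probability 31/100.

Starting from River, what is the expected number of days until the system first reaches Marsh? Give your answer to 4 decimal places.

Let t(s) be the expected number of days to first reach Marsh from state s, with t(Marsh) = 0. Conditioning on the first day:
t(Forest) = 1 + 0.32·t(Forest) + 0.38·t(River)
t(River) = 1 + 0.34·t(Forest) + 0.3·t(River)
Solving: t(Forest) = 3.1142, t(River) = 2.9412.
Expected days from River to Marsh: 2.9412.

2.9412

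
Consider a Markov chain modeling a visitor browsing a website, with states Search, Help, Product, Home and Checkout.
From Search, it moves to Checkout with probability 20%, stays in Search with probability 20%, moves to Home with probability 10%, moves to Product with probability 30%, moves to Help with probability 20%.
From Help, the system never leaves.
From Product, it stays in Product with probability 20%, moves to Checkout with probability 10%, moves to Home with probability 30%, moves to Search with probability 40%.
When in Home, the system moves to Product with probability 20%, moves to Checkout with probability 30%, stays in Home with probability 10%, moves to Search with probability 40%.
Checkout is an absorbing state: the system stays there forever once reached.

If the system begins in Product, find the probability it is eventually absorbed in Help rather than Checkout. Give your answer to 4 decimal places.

Let h(s) be the probability of absorption at Help starting from transient state s. Then h(Help) = 1 and h(Checkout) = 0. By first-step analysis:
h(Search) = 0.2·h(Search) + 0.2·1 + 0.3·h(Product) + 0.1·h(Home) + 0.2·0
h(Product) = 0.4·h(Search) + 0.2·h(Product) + 0.3·h(Home) + 0.1·0
h(Home) = 0.4·h(Search) + 0.2·h(Product) + 0.1·h(Home) + 0.3·0
Solving: h(Search) = 0.3837, h(Product) = 0.2791, h(Home) = 0.2326.
Starting from Product, the probability is 0.2791.

0.2791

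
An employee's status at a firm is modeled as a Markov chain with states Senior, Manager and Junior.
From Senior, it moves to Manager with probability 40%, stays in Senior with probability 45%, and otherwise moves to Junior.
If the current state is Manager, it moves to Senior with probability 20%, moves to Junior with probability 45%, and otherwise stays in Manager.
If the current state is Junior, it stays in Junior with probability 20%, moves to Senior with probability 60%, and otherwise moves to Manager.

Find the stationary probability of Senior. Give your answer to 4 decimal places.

Let the stationary distribution be π with π = πP and π_1 + π_2 + π_3 = 1.
π_1 = 0.45·π_1 + 0.2·π_2 + 0.6·π_3
π_2 = 0.4·π_1 + 0.35·π_2 + 0.2·π_3
Solving with the normalization constraint gives π = (0.4066, 0.3310, 0.2624).
So the stationary probability of Senior is 0.4066.

0.4066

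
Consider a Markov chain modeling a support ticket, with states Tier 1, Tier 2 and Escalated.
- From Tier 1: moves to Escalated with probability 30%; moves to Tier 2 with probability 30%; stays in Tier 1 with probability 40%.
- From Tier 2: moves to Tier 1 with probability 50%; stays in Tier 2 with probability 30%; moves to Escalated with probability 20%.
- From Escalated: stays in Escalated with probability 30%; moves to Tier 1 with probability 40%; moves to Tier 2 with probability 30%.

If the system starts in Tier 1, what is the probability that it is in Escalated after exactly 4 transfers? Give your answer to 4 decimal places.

Propagate the distribution vector 4 transfers from Tier 1.
After 0 transfers: (1.0000, 0.0000, 0.0000)
After 1 transfer: (0.4000, 0.3000, 0.3000)
After 2 transfers: (0.4300, 0.3000, 0.2700)
After 3 transfers: (0.4300, 0.3000, 0.2700)
After 4 transfers: (0.4300, 0.3000, 0.2700)
P(in Escalated after 4 transfers) = 0.2700

0.2700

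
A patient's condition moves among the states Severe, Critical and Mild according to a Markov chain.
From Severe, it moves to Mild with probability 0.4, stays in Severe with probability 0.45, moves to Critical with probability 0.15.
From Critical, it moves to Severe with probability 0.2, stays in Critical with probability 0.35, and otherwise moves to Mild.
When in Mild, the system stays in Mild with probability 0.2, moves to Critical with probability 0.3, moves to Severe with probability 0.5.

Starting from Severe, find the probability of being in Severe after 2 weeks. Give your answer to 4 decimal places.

0.4325

Sum over the intermediate state after 1 week:
P = P(Severe→Severe)·P(Severe→Severe) + P(Severe→Critical)·P(Critical→Severe) + P(Severe→Mild)·P(Mild→Severe)
  = 0.45×0.45 + 0.15×0.2 + 0.4×0.5
  = 0.2025 + 0.0300 + 0.2000 = 0.4325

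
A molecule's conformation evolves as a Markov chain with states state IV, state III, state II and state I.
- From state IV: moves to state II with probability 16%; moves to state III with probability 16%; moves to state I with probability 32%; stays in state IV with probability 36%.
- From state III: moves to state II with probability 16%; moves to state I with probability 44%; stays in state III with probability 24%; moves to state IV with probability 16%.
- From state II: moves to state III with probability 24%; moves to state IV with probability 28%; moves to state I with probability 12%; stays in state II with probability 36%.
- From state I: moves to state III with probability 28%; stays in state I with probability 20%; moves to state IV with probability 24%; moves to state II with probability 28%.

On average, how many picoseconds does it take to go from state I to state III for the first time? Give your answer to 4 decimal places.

4.2530

Let t(s) be the expected number of picoseconds to first reach state III from state s, with t(state III) = 0. Conditioning on the first picosecond:
t(state IV) = 1 + 0.36·t(state IV) + 0.16·t(state II) + 0.32·t(state I)
t(state II) = 1 + 0.28·t(state IV) + 0.36·t(state II) + 0.12·t(state I)
t(state I) = 1 + 0.24·t(state IV) + 0.28·t(state II) + 0.2·t(state I)
Solving: t(state IV) = 4.8045, t(state II) = 4.4619, t(state I) = 4.2530.
Expected picoseconds from state I to state III: 4.2530.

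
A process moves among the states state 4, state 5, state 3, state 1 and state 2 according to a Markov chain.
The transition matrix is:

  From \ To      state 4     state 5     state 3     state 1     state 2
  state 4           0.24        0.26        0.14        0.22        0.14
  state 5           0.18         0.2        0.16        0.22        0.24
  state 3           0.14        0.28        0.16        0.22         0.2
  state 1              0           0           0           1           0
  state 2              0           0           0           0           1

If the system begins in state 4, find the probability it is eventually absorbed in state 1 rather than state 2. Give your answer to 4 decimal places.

Let h(s) be the probability of absorption at state 1 starting from transient state s. Then h(state 1) = 1 and h(state 2) = 0. By first-step analysis:
h(state 4) = 0.24·h(state 4) + 0.26·h(state 5) + 0.14·h(state 3) + 0.22·1 + 0.14·0
h(state 5) = 0.18·h(state 4) + 0.2·h(state 5) + 0.16·h(state 3) + 0.22·1 + 0.24·0
h(state 3) = 0.14·h(state 4) + 0.28·h(state 5) + 0.16·h(state 3) + 0.22·1 + 0.2·0
Solving: h(state 4) = 0.5588, h(state 5) = 0.5054, h(state 3) = 0.5235.
Starting from state 4, the probability is 0.5588.

0.5588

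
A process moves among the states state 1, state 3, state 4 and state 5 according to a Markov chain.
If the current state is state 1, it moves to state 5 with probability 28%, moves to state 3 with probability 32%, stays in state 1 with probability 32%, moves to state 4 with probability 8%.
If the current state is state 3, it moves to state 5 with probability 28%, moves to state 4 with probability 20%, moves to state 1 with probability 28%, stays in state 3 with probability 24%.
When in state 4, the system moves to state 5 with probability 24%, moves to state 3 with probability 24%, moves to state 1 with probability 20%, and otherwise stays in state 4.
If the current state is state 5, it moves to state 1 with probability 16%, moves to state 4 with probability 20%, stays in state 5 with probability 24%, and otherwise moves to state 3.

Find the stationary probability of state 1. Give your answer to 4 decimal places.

Let the stationary distribution be π with π = πP and π_1 + π_2 + π_3 + π_4 = 1.
π_1 = 0.32·π_1 + 0.28·π_2 + 0.2·π_3 + 0.16·π_4
π_2 = 0.32·π_1 + 0.24·π_2 + 0.24·π_3 + 0.4·π_4
π_3 = 0.08·π_1 + 0.2·π_2 + 0.32·π_3 + 0.2·π_4
Solving with the normalization constraint gives π = (0.2428, 0.3013, 0.1942, 0.2618).
So the stationary probability of state 1 is 0.2428.

0.2428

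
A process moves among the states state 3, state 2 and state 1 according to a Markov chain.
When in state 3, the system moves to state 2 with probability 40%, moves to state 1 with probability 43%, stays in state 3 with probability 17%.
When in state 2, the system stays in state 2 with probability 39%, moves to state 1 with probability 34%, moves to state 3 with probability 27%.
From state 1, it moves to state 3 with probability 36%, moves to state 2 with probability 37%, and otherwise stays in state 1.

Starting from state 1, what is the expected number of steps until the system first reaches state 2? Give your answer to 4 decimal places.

Let t(s) be the expected number of steps to first reach state 2 from state s, with t(state 2) = 0. Conditioning on the first step:
t(state 3) = 1 + 0.17·t(state 3) + 0.43·t(state 1)
t(state 1) = 1 + 0.36·t(state 3) + 0.27·t(state 1)
Solving: t(state 3) = 2.5715, t(state 1) = 2.6380.
Expected steps from state 1 to state 2: 2.6380.

2.6380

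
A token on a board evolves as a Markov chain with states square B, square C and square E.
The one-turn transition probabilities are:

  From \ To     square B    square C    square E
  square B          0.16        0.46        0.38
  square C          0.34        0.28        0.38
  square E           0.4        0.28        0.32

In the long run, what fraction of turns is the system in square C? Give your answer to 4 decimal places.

0.3351

Let the stationary distribution be π with π = πP and π_1 + π_2 + π_3 = 1.
π_1 = 0.16·π_1 + 0.34·π_2 + 0.4·π_3
π_2 = 0.46·π_1 + 0.28·π_2 + 0.28·π_3
Solving with the normalization constraint gives π = (0.3064, 0.3351, 0.3585).
So the stationary probability of square C is 0.3351.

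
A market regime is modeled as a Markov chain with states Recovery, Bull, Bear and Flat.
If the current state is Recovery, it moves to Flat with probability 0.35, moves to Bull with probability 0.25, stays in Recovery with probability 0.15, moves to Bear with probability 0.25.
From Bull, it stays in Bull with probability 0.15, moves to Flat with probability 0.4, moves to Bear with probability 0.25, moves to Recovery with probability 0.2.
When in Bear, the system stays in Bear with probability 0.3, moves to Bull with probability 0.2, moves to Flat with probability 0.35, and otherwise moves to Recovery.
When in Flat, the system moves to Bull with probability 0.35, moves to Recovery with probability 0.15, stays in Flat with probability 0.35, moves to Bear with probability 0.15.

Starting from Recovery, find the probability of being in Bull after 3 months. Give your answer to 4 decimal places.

0.2501

Propagate the distribution vector 3 months from Recovery.
After 0 months: (1.0000, 0.0000, 0.0000, 0.0000)
After 1 month: (0.1500, 0.2500, 0.2500, 0.3500)
After 2 months: (0.1625, 0.2475, 0.2275, 0.3625)
After 3 months: (0.1624, 0.2501, 0.2251, 0.3624)
P(in Bull after 3 months) = 0.2501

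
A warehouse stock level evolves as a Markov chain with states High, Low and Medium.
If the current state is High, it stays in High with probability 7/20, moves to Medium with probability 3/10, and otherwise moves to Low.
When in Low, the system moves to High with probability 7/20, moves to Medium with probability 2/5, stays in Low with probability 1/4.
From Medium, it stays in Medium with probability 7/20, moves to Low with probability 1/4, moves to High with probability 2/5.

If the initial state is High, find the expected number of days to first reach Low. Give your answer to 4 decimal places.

Let t(s) be the expected number of days to first reach Low from state s, with t(Low) = 0. Conditioning on the first day:
t(High) = 1 + 0.35·t(High) + 0.3·t(Medium)
t(Medium) = 1 + 0.4·t(High) + 0.35·t(Medium)
Solving: t(High) = 3.1405, t(Medium) = 3.4711.
Expected days from High to Low: 3.1405.

3.1405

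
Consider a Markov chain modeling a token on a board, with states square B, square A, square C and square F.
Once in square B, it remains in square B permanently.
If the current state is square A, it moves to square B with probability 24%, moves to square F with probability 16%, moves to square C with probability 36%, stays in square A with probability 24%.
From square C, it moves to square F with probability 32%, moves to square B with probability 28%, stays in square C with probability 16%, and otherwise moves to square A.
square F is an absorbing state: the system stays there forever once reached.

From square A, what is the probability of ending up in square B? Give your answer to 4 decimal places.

0.5478

Let h(s) be the probability of absorption at square B starting from transient state s. Then h(square B) = 1 and h(square F) = 0. By first-step analysis:
h(square A) = 0.24·1 + 0.24·h(square A) + 0.36·h(square C) + 0.16·0
h(square C) = 0.28·1 + 0.24·h(square A) + 0.16·h(square C) + 0.32·0
Solving: h(square A) = 0.5478, h(square C) = 0.4899.
Starting from square A, the probability is 0.5478.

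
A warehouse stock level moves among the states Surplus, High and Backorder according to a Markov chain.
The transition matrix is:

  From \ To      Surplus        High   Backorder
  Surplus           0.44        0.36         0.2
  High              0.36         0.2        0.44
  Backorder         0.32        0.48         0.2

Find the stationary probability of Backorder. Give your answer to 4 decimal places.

0.2815

Let the stationary distribution be π with π = πP and π_1 + π_2 + π_3 = 1.
π_1 = 0.44·π_1 + 0.36·π_2 + 0.32·π_3
π_2 = 0.36·π_1 + 0.2·π_2 + 0.48·π_3
Solving with the normalization constraint gives π = (0.3791, 0.3395, 0.2815).
So the stationary probability of Backorder is 0.2815.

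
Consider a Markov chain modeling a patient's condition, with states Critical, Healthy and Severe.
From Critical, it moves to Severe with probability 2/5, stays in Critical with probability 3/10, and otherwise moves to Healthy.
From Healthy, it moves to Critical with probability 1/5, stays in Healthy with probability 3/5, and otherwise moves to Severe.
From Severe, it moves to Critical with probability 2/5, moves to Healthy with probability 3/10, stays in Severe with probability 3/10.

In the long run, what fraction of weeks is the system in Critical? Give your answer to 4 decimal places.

0.2857

Let the stationary distribution be π with π = πP and π_1 + π_2 + π_3 = 1.
π_1 = 0.3·π_1 + 0.2·π_2 + 0.4·π_3
π_2 = 0.3·π_1 + 0.6·π_2 + 0.3·π_3
Solving with the normalization constraint gives π = (0.2857, 0.4286, 0.2857).
So the stationary probability of Critical is 0.2857.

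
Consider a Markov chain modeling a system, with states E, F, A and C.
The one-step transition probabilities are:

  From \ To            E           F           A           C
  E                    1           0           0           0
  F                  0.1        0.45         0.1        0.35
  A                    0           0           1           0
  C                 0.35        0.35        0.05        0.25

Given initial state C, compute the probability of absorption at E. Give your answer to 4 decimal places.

0.7845

Let h(s) be the probability of absorption at E starting from transient state s. Then h(E) = 1 and h(A) = 0. By first-step analysis:
h(F) = 0.1·1 + 0.45·h(F) + 0.1·0 + 0.35·h(C)
h(C) = 0.35·1 + 0.35·h(F) + 0.05·0 + 0.25·h(C)
Solving: h(F) = 0.6810, h(C) = 0.7845.
Starting from C, the probability is 0.7845.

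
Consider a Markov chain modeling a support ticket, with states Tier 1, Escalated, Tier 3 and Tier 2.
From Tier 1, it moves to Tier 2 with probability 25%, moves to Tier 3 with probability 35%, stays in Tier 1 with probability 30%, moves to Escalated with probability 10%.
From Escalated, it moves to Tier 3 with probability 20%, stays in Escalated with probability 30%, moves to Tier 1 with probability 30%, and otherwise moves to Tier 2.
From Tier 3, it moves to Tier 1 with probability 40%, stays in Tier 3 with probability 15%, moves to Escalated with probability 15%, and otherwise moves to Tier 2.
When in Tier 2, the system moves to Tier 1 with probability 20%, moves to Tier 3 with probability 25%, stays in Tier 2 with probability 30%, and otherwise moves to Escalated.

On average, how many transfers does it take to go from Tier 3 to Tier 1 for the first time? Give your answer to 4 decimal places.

3.0935

Let t(s) be the expected number of transfers to first reach Tier 1 from state s, with t(Tier 1) = 0. Conditioning on the first transfer:
t(Escalated) = 1 + 0.3·t(Escalated) + 0.2·t(Tier 3) + 0.2·t(Tier 2)
t(Tier 3) = 1 + 0.15·t(Escalated) + 0.15·t(Tier 3) + 0.3·t(Tier 2)
t(Tier 2) = 1 + 0.25·t(Escalated) + 0.25·t(Tier 3) + 0.3·t(Tier 2)
Solving: t(Escalated) = 3.3813, t(Tier 3) = 3.0935, t(Tier 2) = 3.7410.
Expected transfers from Tier 3 to Tier 1: 3.0935.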